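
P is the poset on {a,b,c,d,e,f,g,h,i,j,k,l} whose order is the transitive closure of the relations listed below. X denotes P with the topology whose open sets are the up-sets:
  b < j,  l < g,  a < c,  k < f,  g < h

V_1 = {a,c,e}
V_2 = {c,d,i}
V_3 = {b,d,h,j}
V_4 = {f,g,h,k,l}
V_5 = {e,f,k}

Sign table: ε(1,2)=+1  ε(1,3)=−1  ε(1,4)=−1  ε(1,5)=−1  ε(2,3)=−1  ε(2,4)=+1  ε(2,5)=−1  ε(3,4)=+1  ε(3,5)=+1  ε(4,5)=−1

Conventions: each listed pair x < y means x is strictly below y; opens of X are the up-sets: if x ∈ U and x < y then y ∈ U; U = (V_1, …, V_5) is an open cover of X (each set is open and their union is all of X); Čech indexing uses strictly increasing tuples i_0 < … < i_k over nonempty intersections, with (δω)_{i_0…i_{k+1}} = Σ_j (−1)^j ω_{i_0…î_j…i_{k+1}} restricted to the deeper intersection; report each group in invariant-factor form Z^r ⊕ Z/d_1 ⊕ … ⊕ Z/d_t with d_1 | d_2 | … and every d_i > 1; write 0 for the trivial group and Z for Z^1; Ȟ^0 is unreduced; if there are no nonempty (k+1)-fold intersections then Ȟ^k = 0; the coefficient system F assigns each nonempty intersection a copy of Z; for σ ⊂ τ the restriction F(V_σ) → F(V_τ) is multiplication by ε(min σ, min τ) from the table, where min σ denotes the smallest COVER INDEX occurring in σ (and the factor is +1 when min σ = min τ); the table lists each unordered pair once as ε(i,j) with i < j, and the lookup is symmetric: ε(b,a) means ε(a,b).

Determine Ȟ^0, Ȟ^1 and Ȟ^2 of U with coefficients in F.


nerve of the cover:
  V12={c} V15={e} V23={d} V34={h} V45={f,k}
C dims 5,5; δ0: rk 5, SNF 1^4·2
Ȟ^0 = (5 − 5) − 0 = 0, so Ȟ^0 ≅ 0
Ȟ^1 = (5 − 0) − 5 = 0 plus torsion [2], so Ȟ^1 ≅ Z/2
Ȟ^2 = (0 − 0) − 0 = 0, so Ȟ^2 ≅ 0

Ȟ^0 = 0, Ȟ^1 = Z/2 and Ȟ^2 = 0


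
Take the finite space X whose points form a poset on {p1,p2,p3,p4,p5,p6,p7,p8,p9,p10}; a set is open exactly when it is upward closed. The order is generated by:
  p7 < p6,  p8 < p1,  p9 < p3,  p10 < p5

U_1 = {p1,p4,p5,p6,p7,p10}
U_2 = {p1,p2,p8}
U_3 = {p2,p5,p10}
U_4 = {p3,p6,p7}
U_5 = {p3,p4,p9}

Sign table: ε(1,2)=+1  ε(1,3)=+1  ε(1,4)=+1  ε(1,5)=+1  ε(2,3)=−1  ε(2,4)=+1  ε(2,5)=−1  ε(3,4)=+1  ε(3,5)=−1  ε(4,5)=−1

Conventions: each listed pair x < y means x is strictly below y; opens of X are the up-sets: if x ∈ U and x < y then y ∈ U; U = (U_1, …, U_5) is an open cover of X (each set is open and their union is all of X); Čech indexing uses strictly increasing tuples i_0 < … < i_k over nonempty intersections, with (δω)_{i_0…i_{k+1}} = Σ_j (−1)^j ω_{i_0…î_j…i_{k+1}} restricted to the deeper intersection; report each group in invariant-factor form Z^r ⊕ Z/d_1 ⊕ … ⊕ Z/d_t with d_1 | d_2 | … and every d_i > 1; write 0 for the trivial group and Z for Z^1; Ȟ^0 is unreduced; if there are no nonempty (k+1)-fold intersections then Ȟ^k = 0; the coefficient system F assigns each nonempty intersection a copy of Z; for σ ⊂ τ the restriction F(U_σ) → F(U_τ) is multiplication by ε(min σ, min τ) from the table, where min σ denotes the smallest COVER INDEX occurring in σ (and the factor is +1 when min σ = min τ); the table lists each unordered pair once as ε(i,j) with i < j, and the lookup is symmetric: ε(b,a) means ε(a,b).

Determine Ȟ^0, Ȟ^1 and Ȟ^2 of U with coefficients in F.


Ȟ^0(U;F) ≅ 0,  Ȟ^1(U;F) ≅ Z ⊕ Z/2,  Ȟ^2(U;F) ≅ 0

nerve of the cover:
  U12={p1} U13={p5,p10} U14={p6,p7} U15={p4} U23={p2} U45={p3}
C dims 5,6; δ0: rk 5, SNF 1^4·2
Ȟ^0 = (5 − 5) − 0 = 0, so Ȟ^0 ≅ 0
Ȟ^1 = (6 − 0) − 5 = 1 plus torsion [2], so Ȟ^1 ≅ Z ⊕ Z/2
Ȟ^2 = (0 − 0) − 0 = 0, so Ȟ^2 ≅ 0


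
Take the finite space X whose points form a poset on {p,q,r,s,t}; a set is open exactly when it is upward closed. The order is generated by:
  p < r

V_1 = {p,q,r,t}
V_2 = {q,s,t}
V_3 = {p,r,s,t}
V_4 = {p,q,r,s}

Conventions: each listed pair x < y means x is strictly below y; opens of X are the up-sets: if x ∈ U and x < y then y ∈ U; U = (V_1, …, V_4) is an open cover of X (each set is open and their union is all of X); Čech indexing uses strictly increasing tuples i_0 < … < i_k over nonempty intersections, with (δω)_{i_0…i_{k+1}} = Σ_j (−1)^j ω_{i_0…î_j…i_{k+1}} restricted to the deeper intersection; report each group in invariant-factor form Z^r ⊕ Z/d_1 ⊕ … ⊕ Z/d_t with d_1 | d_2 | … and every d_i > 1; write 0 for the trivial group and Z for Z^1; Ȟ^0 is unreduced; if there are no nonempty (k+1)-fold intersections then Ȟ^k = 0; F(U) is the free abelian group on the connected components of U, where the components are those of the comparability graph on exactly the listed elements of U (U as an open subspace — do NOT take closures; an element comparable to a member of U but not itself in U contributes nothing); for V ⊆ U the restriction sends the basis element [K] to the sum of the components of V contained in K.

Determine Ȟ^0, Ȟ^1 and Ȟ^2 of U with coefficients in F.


nerve simplices:
  V12={q,t} V13={p,r,t} V14={p,q,r} V23={s,t} V24={q,s} V34={p,r,s}
  V123={t} V124={q} V134={p,r} V234={s}
components per intersection:
  V1: {p,r} {q} {t}
  V2: {q} {s} {t}
  V3: {p,r} {s} {t}
  V4: {p,r} {q} {s}
  V12: {q} {t}
  V13: {p,r} {t}
  V14: {p,r} {q}
  V23: {s} {t}
  V24: {q} {s}
  V34: {p,r} {s}
  V123: {t}
  V124: {q}
  V134: {p,r}
  V234: {s}
C dims 12,12,4; δ0: rk 8, SNF 1^8; δ1: rk 4, SNF 1^4
degree 0: 12−8−0 = 4 → Ȟ^0 ≅ Z^4
degree 1: 12−4−8 = 0 → Ȟ^1 ≅ 0
degree 2: 4−0−4 = 0 → Ȟ^2 ≅ 0

Ȟ^0 = Z^4,  Ȟ^1 = 0,  Ȟ^2 = 0


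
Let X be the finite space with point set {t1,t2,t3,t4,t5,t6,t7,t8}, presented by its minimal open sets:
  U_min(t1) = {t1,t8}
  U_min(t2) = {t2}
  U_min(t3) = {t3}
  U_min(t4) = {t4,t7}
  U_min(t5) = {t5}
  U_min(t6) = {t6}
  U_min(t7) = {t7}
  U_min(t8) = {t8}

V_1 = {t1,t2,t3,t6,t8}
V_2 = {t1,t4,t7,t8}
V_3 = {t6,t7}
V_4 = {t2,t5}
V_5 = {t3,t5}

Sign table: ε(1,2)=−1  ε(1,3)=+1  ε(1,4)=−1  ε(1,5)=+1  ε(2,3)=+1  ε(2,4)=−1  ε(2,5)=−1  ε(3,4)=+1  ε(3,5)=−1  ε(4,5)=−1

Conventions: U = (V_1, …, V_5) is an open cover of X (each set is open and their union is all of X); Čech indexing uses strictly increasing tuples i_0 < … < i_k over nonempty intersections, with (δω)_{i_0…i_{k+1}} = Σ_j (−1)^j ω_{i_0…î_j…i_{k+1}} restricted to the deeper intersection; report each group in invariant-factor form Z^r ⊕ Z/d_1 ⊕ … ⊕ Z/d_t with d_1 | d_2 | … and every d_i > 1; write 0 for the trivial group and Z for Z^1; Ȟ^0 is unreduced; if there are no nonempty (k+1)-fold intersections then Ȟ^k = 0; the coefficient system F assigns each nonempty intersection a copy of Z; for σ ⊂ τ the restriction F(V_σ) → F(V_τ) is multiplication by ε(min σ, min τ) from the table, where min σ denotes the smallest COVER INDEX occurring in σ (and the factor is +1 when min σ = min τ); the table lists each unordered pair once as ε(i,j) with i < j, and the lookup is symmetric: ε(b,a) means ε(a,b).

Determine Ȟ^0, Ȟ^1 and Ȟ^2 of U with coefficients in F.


nonempty intersections:
  V12={t1,t8} V13={t6} V14={t2} V15={t3} V23={t7} V45={t5}
C dims 5,6; δ0: rk 5, SNF 1^4·2
Ȟ^0: (5−5)−0=0 ⇒ 0
Ȟ^1: (6−0)−5=1 plus torsion [2] ⇒ Z ⊕ Z/2
Ȟ^2: (0−0)−0=0 ⇒ 0

Ȟ^0 = 0,  Ȟ^1 = Z ⊕ Z/2,  Ȟ^2 = 0


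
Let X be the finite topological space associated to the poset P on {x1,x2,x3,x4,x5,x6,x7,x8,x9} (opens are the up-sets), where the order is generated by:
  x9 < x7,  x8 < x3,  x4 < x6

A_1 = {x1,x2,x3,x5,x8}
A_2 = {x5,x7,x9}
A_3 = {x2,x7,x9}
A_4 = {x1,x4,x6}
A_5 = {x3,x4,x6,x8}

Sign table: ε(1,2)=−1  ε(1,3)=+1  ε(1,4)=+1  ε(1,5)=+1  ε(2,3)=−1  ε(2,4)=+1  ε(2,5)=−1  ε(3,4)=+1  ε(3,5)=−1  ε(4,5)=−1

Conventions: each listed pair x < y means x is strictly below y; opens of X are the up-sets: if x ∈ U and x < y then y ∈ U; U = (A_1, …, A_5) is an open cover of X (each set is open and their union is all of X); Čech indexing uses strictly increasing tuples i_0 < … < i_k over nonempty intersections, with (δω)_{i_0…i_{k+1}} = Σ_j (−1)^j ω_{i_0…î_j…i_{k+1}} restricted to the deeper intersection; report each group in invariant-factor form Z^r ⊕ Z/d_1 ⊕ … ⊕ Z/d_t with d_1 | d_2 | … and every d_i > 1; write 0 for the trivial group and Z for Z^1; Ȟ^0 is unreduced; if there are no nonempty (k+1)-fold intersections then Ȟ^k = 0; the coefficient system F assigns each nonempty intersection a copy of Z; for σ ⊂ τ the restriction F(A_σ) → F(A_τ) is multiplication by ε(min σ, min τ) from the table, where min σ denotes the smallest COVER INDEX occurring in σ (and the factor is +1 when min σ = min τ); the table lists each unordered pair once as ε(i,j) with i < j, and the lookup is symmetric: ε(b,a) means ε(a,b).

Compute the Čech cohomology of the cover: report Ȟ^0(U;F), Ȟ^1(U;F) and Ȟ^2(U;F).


Ȟ^0 = 0, Ȟ^1 = Z ⊕ Z/2 and Ȟ^2 = 0

nonempty overlaps:
  A12={x5} A13={x2} A14={x1} A15={x3,x8} A23={x7,x9} A45={x4,x6}
C dims 5,6; δ0: rk 5, SNF 1^4·2
degree 0: 5−5−0 = 0 → Ȟ^0 ≅ 0
degree 1: 6−0−5 = 1 plus torsion [2] → Ȟ^1 ≅ Z ⊕ Z/2
degree 2: 0−0−0 = 0 → Ȟ^2 ≅ 0


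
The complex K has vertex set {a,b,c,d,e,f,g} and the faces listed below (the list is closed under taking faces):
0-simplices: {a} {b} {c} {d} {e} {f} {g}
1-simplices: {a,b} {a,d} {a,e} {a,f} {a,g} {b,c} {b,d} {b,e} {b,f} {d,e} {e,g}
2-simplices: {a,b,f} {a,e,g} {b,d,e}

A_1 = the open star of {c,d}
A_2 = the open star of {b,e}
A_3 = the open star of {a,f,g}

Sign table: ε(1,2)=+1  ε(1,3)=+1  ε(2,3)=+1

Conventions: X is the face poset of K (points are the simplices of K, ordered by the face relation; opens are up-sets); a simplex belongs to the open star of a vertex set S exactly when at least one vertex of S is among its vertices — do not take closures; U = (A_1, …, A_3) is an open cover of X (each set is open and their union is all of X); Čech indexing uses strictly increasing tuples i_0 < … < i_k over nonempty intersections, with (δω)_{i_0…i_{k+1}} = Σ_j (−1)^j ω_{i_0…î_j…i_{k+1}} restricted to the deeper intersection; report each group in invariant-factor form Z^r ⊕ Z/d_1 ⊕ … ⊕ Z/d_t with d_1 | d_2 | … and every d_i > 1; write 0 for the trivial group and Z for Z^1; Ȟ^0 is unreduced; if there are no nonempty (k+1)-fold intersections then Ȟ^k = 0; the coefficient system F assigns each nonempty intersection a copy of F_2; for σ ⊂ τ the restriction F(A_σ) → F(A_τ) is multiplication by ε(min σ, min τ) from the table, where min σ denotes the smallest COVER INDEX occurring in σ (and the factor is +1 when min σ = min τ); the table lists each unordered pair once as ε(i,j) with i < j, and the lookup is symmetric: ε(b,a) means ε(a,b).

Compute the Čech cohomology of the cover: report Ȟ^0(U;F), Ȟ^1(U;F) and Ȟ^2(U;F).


nonempty intersections:
  A1={{c},{d},{a,d},{b,c},{b,d},{d,e},{b,d,e}} A2={{b},{e},{a,b},{a,e},{b,c},{b,d},{b,e},{b,f},{d,e},{e,g},{a,b,f},{a,e,g},{b,d,e}} A3={{a},{f},{g},{a,b},{a,d},{a,e},{a,f},{a,g},{b,f},{e,g},{a,b,f},{a,e,g}}
  A12={{b,c},{b,d},{d,e},{b,d,e}} A13={{a,d}} A23={{a,b},{a,e},{b,f},{e,g},{a,b,f},{a,e,g}}
C dims 3,3; δ0: rk_F2 2
Ȟ^0: (3−2)−0=1 ⇒ Z/2
Ȟ^1: (3−0)−2=1 ⇒ Z/2
Ȟ^2: (0−0)−0=0 ⇒ 0

Ȟ^0 ≅ Z/2, Ȟ^1 ≅ Z/2, Ȟ^2 ≅ 0


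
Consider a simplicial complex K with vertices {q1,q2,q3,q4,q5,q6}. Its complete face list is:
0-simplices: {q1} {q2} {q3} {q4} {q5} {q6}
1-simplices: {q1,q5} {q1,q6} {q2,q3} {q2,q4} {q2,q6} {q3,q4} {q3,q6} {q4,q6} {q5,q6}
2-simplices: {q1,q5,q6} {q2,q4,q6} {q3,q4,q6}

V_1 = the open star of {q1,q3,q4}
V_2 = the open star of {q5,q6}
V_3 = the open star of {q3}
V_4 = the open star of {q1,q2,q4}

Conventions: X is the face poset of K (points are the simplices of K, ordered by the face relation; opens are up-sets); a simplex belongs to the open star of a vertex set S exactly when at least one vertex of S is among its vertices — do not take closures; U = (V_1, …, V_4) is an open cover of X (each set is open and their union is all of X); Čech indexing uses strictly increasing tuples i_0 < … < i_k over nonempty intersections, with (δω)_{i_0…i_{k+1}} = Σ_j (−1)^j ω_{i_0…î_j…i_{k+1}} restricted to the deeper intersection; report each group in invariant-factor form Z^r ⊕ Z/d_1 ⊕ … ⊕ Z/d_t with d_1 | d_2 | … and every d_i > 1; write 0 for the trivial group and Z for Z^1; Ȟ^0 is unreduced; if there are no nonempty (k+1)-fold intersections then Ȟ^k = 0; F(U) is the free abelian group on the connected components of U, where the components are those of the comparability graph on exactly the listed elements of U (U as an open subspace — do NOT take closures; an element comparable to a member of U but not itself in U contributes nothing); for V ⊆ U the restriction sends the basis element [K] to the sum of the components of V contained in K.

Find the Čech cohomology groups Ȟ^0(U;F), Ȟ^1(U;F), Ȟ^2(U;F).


nonempty overlaps:
  V1={{q1},{q3},{q4},{q1,q5},{q1,q6},{q2,q3},{q2,q4},{q3,q4},{q3,q6},{q4,q6},{q1,q5,q6},{q2,q4,q6},{q3,q4,q6}} V2={{q5},{q6},{q1,q5},{q1,q6},{q2,q6},{q3,q6},{q4,q6},{q5,q6},{q1,q5,q6},{q2,q4,q6},{q3,q4,q6}} V3={{q3},{q2,q3},{q3,q4},{q3,q6},{q3,q4,q6}} V4={{q1},{q2},{q4},{q1,q5},{q1,q6},{q2,q3},{q2,q4},{q2,q6},{q3,q4},{q4,q6},{q1,q5,q6},{q2,q4,q6},{q3,q4,q6}}
  V12={{q1,q5},{q1,q6},{q3,q6},{q4,q6},{q1,q5,q6},{q2,q4,q6},{q3,q4,q6}} V13={{q3},{q2,q3},{q3,q4},{q3,q6},{q3,q4,q6}} V14={{q1},{q4},{q1,q5},{q1,q6},{q2,q3},{q2,q4},{q3,q4},{q4,q6},{q1,q5,q6},{q2,q4,q6},{q3,q4,q6}} V23={{q3,q6},{q3,q4,q6}} V24={{q1,q5},{q1,q6},{q2,q6},{q4,q6},{q1,q5,q6},{q2,q4,q6},{q3,q4,q6}} V34={{q2,q3},{q3,q4},{q3,q4,q6}}
  V123={{q3,q6},{q3,q4,q6}} V124={{q1,q5},{q1,q6},{q4,q6},{q1,q5,q6},{q2,q4,q6},{q3,q4,q6}} V134={{q2,q3},{q3,q4},{q3,q4,q6}} V234={{q3,q4,q6}}
  V1234={{q3,q4,q6}}
components per intersection:
  V1: {{q1},{q1,q5},{q1,q6},{q1,q5,q6}} {{q3},{q4},{q2,q3},{q2,q4},{q3,q4},{q3,q6},{q4,q6},{q2,q4,q6},{q3,q4,q6}}
  V2: {{q5},{q6},{q1,q5},{q1,q6},{q2,q6},{q3,q6},{q4,q6},{q5,q6},{q1,q5,q6},{q2,q4,q6},{q3,q4,q6}}
  V3: {{q3},{q2,q3},{q3,q4},{q3,q6},{q3,q4,q6}}
  V4: {{q1},{q1,q5},{q1,q6},{q1,q5,q6}} {{q2},{q4},{q2,q3},{q2,q4},{q2,q6},{q3,q4},{q4,q6},{q2,q4,q6},{q3,q4,q6}}
  V12: {{q1,q5},{q1,q6},{q1,q5,q6}} {{q3,q6},{q4,q6},{q2,q4,q6},{q3,q4,q6}}
  V13: {{q3},{q2,q3},{q3,q4},{q3,q6},{q3,q4,q6}}
  V14: {{q1},{q1,q5},{q1,q6},{q1,q5,q6}} {{q4},{q2,q4},{q3,q4},{q4,q6},{q2,q4,q6},{q3,q4,q6}} {{q2,q3}}
  V23: {{q3,q6},{q3,q4,q6}}
  V24: {{q1,q5},{q1,q6},{q1,q5,q6}} {{q2,q6},{q4,q6},{q2,q4,q6},{q3,q4,q6}}
  V34: {{q2,q3}} {{q3,q4},{q3,q4,q6}}
  V123: {{q3,q6},{q3,q4,q6}}
  V124: {{q1,q5},{q1,q6},{q1,q5,q6}} {{q4,q6},{q2,q4,q6},{q3,q4,q6}}
  V134: {{q2,q3}} {{q3,q4},{q3,q4,q6}}
  V234: {{q3,q4,q6}}
  V1234: {{q3,q4,q6}}
C dims 6,11,6,1; δ0: rk 5, SNF 1^5; δ1: rk 5, SNF 1^5; δ2: rk 1, SNF 1^1
degree 0: 6−5−0 = 1 → Ȟ^0 ≅ Z
degree 1: 11−5−5 = 1 → Ȟ^1 ≅ Z
degree 2: 6−1−5 = 0 → Ȟ^2 ≅ 0

Ȟ^0 ≅ Z,  Ȟ^1 ≅ Z,  Ȟ^2 ≅ 0


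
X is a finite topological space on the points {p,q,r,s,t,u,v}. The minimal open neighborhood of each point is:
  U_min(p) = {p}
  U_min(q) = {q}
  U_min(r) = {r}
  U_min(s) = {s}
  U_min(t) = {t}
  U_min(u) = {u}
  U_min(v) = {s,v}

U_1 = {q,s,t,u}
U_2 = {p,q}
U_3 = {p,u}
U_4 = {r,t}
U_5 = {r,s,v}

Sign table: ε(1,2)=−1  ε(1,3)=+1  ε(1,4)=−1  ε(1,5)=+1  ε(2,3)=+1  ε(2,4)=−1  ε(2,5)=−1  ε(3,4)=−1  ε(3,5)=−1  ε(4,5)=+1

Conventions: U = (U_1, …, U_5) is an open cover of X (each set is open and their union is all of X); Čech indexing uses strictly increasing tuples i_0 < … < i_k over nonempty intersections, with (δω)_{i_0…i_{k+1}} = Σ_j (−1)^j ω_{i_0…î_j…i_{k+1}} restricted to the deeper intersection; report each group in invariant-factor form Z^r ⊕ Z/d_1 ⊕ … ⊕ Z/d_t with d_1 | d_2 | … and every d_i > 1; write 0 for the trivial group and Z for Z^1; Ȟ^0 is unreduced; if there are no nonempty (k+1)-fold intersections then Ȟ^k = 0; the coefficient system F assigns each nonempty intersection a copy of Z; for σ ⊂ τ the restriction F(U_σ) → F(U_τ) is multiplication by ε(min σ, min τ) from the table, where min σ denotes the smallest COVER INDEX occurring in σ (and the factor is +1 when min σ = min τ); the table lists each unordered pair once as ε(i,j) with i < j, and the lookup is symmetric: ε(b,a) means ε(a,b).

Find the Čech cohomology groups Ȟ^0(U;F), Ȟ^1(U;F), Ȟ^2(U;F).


nerve simplices:
  U12={q} U13={u} U14={t} U15={s} U23={p} U45={r}
C dims 5,6; δ0: rk 5, SNF 1^4·2
degree 0: 5−5−0 = 0 → Ȟ^0 ≅ 0
degree 1: 6−0−5 = 1 plus torsion [2] → Ȟ^1 ≅ Z ⊕ Z/2
degree 2: 0−0−0 = 0 → Ȟ^2 ≅ 0

Ȟ^0 = 0,  Ȟ^1 = Z ⊕ Z/2,  Ȟ^2 = 0


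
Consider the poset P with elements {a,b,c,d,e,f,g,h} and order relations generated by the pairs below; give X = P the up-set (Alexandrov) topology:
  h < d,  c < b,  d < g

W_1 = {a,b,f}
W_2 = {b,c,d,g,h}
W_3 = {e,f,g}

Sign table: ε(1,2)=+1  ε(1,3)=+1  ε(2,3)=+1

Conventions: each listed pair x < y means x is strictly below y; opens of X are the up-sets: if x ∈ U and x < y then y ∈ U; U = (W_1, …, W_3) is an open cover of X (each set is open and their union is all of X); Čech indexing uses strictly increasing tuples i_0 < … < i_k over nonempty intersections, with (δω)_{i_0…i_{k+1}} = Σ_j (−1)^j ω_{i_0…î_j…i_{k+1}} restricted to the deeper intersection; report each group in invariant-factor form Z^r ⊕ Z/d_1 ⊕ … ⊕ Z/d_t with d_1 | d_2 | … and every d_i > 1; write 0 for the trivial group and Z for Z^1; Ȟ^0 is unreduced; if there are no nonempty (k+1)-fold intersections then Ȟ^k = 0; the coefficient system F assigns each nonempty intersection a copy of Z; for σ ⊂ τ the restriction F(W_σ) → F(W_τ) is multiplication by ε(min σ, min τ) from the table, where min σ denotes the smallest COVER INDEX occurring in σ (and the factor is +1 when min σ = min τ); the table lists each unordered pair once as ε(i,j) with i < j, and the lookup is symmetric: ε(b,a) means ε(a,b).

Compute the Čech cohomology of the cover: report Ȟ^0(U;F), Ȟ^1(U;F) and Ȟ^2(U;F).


nonempty overlaps:
  W12={b} W13={f} W23={g}
C dims 3,3; δ0: rk 2, SNF 1^2
degree 0: 3−2−0 = 1 → Ȟ^0 ≅ Z
degree 1: 3−0−2 = 1 → Ȟ^1 ≅ Z
degree 2: 0−0−0 = 0 → Ȟ^2 ≅ 0

Ȟ^0 ≅ Z, Ȟ^1 ≅ Z and Ȟ^2 ≅ 0


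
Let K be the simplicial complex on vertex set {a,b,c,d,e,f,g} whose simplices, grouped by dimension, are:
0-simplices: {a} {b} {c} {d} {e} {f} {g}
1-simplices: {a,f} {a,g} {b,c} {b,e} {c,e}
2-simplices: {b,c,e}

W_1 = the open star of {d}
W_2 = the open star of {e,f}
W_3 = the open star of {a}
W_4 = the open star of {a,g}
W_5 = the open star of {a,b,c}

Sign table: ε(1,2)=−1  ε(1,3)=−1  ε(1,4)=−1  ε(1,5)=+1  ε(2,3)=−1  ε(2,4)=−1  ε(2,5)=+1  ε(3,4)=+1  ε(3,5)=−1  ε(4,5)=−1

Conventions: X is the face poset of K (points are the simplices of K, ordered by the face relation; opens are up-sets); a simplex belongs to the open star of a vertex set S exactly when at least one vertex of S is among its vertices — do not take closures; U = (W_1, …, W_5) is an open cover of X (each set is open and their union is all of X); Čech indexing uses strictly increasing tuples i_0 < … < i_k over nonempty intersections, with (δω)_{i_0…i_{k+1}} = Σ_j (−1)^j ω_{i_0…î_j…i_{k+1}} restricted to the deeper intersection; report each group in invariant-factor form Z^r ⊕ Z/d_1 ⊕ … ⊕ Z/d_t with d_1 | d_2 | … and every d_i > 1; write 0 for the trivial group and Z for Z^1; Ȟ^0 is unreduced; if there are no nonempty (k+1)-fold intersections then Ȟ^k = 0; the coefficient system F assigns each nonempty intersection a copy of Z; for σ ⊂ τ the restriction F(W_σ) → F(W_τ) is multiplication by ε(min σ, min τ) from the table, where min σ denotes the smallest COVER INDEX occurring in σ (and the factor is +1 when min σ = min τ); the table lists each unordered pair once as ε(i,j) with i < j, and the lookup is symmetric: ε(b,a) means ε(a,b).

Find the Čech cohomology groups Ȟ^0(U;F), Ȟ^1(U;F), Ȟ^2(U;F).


Ȟ^0(U;F) ≅ Z^2, Ȟ^1(U;F) ≅ 0 and Ȟ^2(U;F) ≅ 0

nonempty intersections:
  W1={{d}} W2={{e},{f},{a,f},{b,e},{c,e},{b,c,e}} W3={{a},{a,f},{a,g}} W4={{a},{g},{a,f},{a,g}} W5={{a},{b},{c},{a,f},{a,g},{b,c},{b,e},{c,e},{b,c,e}}
  W23={{a,f}} W24={{a,f}} W25={{a,f},{b,e},{c,e},{b,c,e}} W34={{a},{a,f},{a,g}} W35={{a},{a,f},{a,g}} W45={{a},{a,f},{a,g}}
  W234={{a,f}} W235={{a,f}} W245={{a,f}} W345={{a},{a,f},{a,g}}
  W2345={{a,f}}
C dims 5,6,4,1; δ0: rk 3, SNF 1^3; δ1: rk 3, SNF 1^3; δ2: rk 1, SNF 1^1
Ȟ^0: (5−3)−0=2 ⇒ Z^2
Ȟ^1: (6−3)−3=0 ⇒ 0
Ȟ^2: (4−1)−3=0 ⇒ 0


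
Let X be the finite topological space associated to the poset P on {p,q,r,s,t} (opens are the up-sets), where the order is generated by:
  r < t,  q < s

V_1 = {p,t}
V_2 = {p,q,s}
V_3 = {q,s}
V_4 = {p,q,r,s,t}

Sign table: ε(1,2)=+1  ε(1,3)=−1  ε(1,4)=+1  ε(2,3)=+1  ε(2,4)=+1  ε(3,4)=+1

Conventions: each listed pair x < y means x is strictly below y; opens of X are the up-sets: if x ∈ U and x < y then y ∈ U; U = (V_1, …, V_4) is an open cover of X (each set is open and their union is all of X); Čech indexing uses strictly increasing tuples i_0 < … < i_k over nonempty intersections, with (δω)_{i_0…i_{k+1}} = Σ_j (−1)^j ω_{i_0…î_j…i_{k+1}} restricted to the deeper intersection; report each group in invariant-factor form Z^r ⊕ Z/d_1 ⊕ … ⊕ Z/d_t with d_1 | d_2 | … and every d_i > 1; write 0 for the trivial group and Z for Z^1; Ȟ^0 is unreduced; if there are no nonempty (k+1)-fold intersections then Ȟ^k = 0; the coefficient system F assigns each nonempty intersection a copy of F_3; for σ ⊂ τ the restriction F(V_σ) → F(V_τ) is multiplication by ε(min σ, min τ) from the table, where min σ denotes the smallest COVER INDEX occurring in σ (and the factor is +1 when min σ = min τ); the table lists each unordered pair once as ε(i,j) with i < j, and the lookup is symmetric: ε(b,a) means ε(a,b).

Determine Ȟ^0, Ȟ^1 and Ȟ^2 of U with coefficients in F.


Ȟ^0 ≅ Z/3; Ȟ^1 ≅ 0; Ȟ^2 ≅ 0

nonempty intersections:
  V12={p} V14={p,t} V23={q,s} V24={p,q,s} V34={q,s}
  V124={p} V234={q,s}
C dims 4,5,2; δ0: rk_F3 3; δ1: rk_F3 2
Ȟ^0: (4−3)−0=1 ⇒ Z/3
Ȟ^1: (5−2)−3=0 ⇒ 0
Ȟ^2: (2−0)−2=0 ⇒ 0


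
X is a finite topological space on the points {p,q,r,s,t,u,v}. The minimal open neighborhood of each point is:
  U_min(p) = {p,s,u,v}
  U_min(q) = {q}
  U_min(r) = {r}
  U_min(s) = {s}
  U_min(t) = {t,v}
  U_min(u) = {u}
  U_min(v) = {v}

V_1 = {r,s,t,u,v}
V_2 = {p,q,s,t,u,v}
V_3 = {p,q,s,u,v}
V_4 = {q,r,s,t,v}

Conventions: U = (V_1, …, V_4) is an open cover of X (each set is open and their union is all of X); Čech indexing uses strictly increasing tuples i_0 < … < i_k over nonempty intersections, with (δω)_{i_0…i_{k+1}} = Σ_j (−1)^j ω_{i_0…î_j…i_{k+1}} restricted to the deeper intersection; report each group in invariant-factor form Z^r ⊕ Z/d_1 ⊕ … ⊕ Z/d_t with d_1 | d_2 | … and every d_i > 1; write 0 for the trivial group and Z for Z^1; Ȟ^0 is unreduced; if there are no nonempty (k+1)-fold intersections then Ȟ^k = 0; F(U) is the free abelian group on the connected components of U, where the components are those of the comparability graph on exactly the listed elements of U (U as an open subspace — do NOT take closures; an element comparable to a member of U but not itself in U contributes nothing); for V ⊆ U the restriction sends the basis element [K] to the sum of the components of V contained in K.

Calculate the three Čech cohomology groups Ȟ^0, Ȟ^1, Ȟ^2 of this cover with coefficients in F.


nonempty intersections:
  V12={s,t,u,v} V13={s,u,v} V14={r,s,t,v} V23={p,q,s,u,v} V24={q,s,t,v} V34={q,s,v}
  V123={s,u,v} V124={s,t,v} V134={s,v} V234={q,s,v}
  V1234={s,v}
components per intersection:
  V1: {r} {s} {t,v} {u}
  V2: {p,s,t,u,v} {q}
  V3: {p,s,u,v} {q}
  V4: {q} {r} {s} {t,v}
  V12: {s} {t,v} {u}
  V13: {s} {u} {v}
  V14: {r} {s} {t,v}
  V23: {p,s,u,v} {q}
  V24: {q} {s} {t,v}
  V34: {q} {s} {v}
  V123: {s} {u} {v}
  V124: {s} {t,v}
  V134: {s} {v}
  V234: {q} {s} {v}
  V1234: {s} {v}
C dims 12,17,10,2; δ0: rk 9, SNF 1^9; δ1: rk 8, SNF 1^8; δ2: rk 2, SNF 1^2
Ȟ^0: (12−9)−0=3 ⇒ Z^3
Ȟ^1: (17−8)−9=0 ⇒ 0
Ȟ^2: (10−2)−8=0 ⇒ 0

Ȟ^0(U;F) ≅ Z^3, Ȟ^1(U;F) ≅ 0, Ȟ^2(U;F) ≅ 0


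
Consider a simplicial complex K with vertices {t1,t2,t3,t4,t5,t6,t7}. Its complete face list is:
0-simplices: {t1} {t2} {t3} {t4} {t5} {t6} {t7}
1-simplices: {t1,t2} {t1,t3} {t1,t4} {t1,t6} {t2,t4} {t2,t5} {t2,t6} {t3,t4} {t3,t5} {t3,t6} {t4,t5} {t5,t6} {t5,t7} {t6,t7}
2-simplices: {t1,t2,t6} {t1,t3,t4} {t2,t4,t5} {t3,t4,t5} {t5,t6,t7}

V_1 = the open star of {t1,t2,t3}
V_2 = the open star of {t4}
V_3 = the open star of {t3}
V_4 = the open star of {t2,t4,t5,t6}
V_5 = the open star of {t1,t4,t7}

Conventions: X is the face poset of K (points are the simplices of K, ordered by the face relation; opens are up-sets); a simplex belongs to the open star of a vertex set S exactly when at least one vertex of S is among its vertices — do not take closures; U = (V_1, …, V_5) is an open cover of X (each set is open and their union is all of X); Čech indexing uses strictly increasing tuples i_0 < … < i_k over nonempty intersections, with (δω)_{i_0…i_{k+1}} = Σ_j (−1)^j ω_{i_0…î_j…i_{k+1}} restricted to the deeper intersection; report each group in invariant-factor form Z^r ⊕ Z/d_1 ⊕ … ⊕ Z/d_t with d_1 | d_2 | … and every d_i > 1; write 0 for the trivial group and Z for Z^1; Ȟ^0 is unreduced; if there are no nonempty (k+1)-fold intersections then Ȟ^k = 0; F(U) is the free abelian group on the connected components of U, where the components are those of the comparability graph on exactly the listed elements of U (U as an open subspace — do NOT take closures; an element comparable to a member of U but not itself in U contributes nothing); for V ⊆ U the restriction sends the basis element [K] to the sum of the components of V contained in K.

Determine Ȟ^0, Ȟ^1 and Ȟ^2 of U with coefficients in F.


nonempty intersections:
  V1={{t1},{t2},{t3},{t1,t2},{t1,t3},{t1,t4},{t1,t6},{t2,t4},{t2,t5},{t2,t6},{t3,t4},{t3,t5},{t3,t6},{t1,t2,t6},{t1,t3,t4},{t2,t4,t5},{t3,t4,t5}} V2={{t4},{t1,t4},{t2,t4},{t3,t4},{t4,t5},{t1,t3,t4},{t2,t4,t5},{t3,t4,t5}} V3={{t3},{t1,t3},{t3,t4},{t3,t5},{t3,t6},{t1,t3,t4},{t3,t4,t5}} V4={{t2},{t4},{t5},{t6},{t1,t2},{t1,t4},{t1,t6},{t2,t4},{t2,t5},{t2,t6},{t3,t4},{t3,t5},{t3,t6},{t4,t5},{t5,t6},{t5,t7},{t6,t7},{t1,t2,t6},{t1,t3,t4},{t2,t4,t5},{t3,t4,t5},{t5,t6,t7}} V5={{t1},{t4},{t7},{t1,t2},{t1,t3},{t1,t4},{t1,t6},{t2,t4},{t3,t4},{t4,t5},{t5,t7},{t6,t7},{t1,t2,t6},{t1,t3,t4},{t2,t4,t5},{t3,t4,t5},{t5,t6,t7}}
  V12={{t1,t4},{t2,t4},{t3,t4},{t1,t3,t4},{t2,t4,t5},{t3,t4,t5}} V13={{t3},{t1,t3},{t3,t4},{t3,t5},{t3,t6},{t1,t3,t4},{t3,t4,t5}} V14={{t2},{t1,t2},{t1,t4},{t1,t6},{t2,t4},{t2,t5},{t2,t6},{t3,t4},{t3,t5},{t3,t6},{t1,t2,t6},{t1,t3,t4},{t2,t4,t5},{t3,t4,t5}} V15={{t1},{t1,t2},{t1,t3},{t1,t4},{t1,t6},{t2,t4},{t3,t4},{t1,t2,t6},{t1,t3,t4},{t2,t4,t5},{t3,t4,t5}} V23={{t3,t4},{t1,t3,t4},{t3,t4,t5}} V24={{t4},{t1,t4},{t2,t4},{t3,t4},{t4,t5},{t1,t3,t4},{t2,t4,t5},{t3,t4,t5}} V25={{t4},{t1,t4},{t2,t4},{t3,t4},{t4,t5},{t1,t3,t4},{t2,t4,t5},{t3,t4,t5}} V34={{t3,t4},{t3,t5},{t3,t6},{t1,t3,t4},{t3,t4,t5}} V35={{t1,t3},{t3,t4},{t1,t3,t4},{t3,t4,t5}} V45={{t4},{t1,t2},{t1,t4},{t1,t6},{t2,t4},{t3,t4},{t4,t5},{t5,t7},{t6,t7},{t1,t2,t6},{t1,t3,t4},{t2,t4,t5},{t3,t4,t5},{t5,t6,t7}}
  V123={{t3,t4},{t1,t3,t4},{t3,t4,t5}} V124={{t1,t4},{t2,t4},{t3,t4},{t1,t3,t4},{t2,t4,t5},{t3,t4,t5}} V125={{t1,t4},{t2,t4},{t3,t4},{t1,t3,t4},{t2,t4,t5},{t3,t4,t5}} V134={{t3,t4},{t3,t5},{t3,t6},{t1,t3,t4},{t3,t4,t5}} V135={{t1,t3},{t3,t4},{t1,t3,t4},{t3,t4,t5}} V145={{t1,t2},{t1,t4},{t1,t6},{t2,t4},{t3,t4},{t1,t2,t6},{t1,t3,t4},{t2,t4,t5},{t3,t4,t5}} V234={{t3,t4},{t1,t3,t4},{t3,t4,t5}} V235={{t3,t4},{t1,t3,t4},{t3,t4,t5}} V245={{t4},{t1,t4},{t2,t4},{t3,t4},{t4,t5},{t1,t3,t4},{t2,t4,t5},{t3,t4,t5}} V345={{t3,t4},{t1,t3,t4},{t3,t4,t5}}
  V1234={{t3,t4},{t1,t3,t4},{t3,t4,t5}} V1235={{t3,t4},{t1,t3,t4},{t3,t4,t5}} V1245={{t1,t4},{t2,t4},{t3,t4},{t1,t3,t4},{t2,t4,t5},{t3,t4,t5}} V1345={{t3,t4},{t1,t3,t4},{t3,t4,t5}} V2345={{t3,t4},{t1,t3,t4},{t3,t4,t5}}
  V12345={{t3,t4},{t1,t3,t4},{t3,t4,t5}}
components per intersection:
  V1: {{t1},{t2},{t3},{t1,t2},{t1,t3},{t1,t4},{t1,t6},{t2,t4},{t2,t5},{t2,t6},{t3,t4},{t3,t5},{t3,t6},{t1,t2,t6},{t1,t3,t4},{t2,t4,t5},{t3,t4,t5}}
  V2: {{t4},{t1,t4},{t2,t4},{t3,t4},{t4,t5},{t1,t3,t4},{t2,t4,t5},{t3,t4,t5}}
  V3: {{t3},{t1,t3},{t3,t4},{t3,t5},{t3,t6},{t1,t3,t4},{t3,t4,t5}}
  V4: {{t2},{t4},{t5},{t6},{t1,t2},{t1,t4},{t1,t6},{t2,t4},{t2,t5},{t2,t6},{t3,t4},{t3,t5},{t3,t6},{t4,t5},{t5,t6},{t5,t7},{t6,t7},{t1,t2,t6},{t1,t3,t4},{t2,t4,t5},{t3,t4,t5},{t5,t6,t7}}
  V5: {{t1},{t4},{t1,t2},{t1,t3},{t1,t4},{t1,t6},{t2,t4},{t3,t4},{t4,t5},{t1,t2,t6},{t1,t3,t4},{t2,t4,t5},{t3,t4,t5}} {{t7},{t5,t7},{t6,t7},{t5,t6,t7}}
  V12: {{t1,t4},{t3,t4},{t1,t3,t4},{t3,t4,t5}} {{t2,t4},{t2,t4,t5}}
  V13: {{t3},{t1,t3},{t3,t4},{t3,t5},{t3,t6},{t1,t3,t4},{t3,t4,t5}}
  V14: {{t2},{t1,t2},{t1,t6},{t2,t4},{t2,t5},{t2,t6},{t1,t2,t6},{t2,t4,t5}} {{t1,t4},{t3,t4},{t3,t5},{t1,t3,t4},{t3,t4,t5}} {{t3,t6}}
  V15: {{t1},{t1,t2},{t1,t3},{t1,t4},{t1,t6},{t3,t4},{t1,t2,t6},{t1,t3,t4},{t3,t4,t5}} {{t2,t4},{t2,t4,t5}}
  V23: {{t3,t4},{t1,t3,t4},{t3,t4,t5}}
  V24: {{t4},{t1,t4},{t2,t4},{t3,t4},{t4,t5},{t1,t3,t4},{t2,t4,t5},{t3,t4,t5}}
  V25: {{t4},{t1,t4},{t2,t4},{t3,t4},{t4,t5},{t1,t3,t4},{t2,t4,t5},{t3,t4,t5}}
  V34: {{t3,t4},{t3,t5},{t1,t3,t4},{t3,t4,t5}} {{t3,t6}}
  V35: {{t1,t3},{t3,t4},{t1,t3,t4},{t3,t4,t5}}
  V45: {{t4},{t1,t4},{t2,t4},{t3,t4},{t4,t5},{t1,t3,t4},{t2,t4,t5},{t3,t4,t5}} {{t1,t2},{t1,t6},{t1,t2,t6}} {{t5,t7},{t6,t7},{t5,t6,t7}}
  V123: {{t3,t4},{t1,t3,t4},{t3,t4,t5}}
  V124: {{t1,t4},{t3,t4},{t1,t3,t4},{t3,t4,t5}} {{t2,t4},{t2,t4,t5}}
  V125: {{t1,t4},{t3,t4},{t1,t3,t4},{t3,t4,t5}} {{t2,t4},{t2,t4,t5}}
  V134: {{t3,t4},{t3,t5},{t1,t3,t4},{t3,t4,t5}} {{t3,t6}}
  V135: {{t1,t3},{t3,t4},{t1,t3,t4},{t3,t4,t5}}
  V145: {{t1,t2},{t1,t6},{t1,t2,t6}} {{t1,t4},{t3,t4},{t1,t3,t4},{t3,t4,t5}} {{t2,t4},{t2,t4,t5}}
  V234: {{t3,t4},{t1,t3,t4},{t3,t4,t5}}
  V235: {{t3,t4},{t1,t3,t4},{t3,t4,t5}}
  V245: {{t4},{t1,t4},{t2,t4},{t3,t4},{t4,t5},{t1,t3,t4},{t2,t4,t5},{t3,t4,t5}}
  V345: {{t3,t4},{t1,t3,t4},{t3,t4,t5}}
  V1234: {{t3,t4},{t1,t3,t4},{t3,t4,t5}}
  V1235: {{t3,t4},{t1,t3,t4},{t3,t4,t5}}
  V1245: {{t1,t4},{t3,t4},{t1,t3,t4},{t3,t4,t5}} {{t2,t4},{t2,t4,t5}}
  V1345: {{t3,t4},{t1,t3,t4},{t3,t4,t5}}
  V2345: {{t3,t4},{t1,t3,t4},{t3,t4,t5}}
  V12345: {{t3,t4},{t1,t3,t4},{t3,t4,t5}}
C dims 6,17,15,6; δ0: rk 5, SNF 1^5; δ1: rk 10, SNF 1^10; δ2: rk 5, SNF 1^5
Ȟ^0: (6−5)−0=1 ⇒ Z
Ȟ^1: (17−10)−5=2 ⇒ Z^2
Ȟ^2: (15−5)−10=0 ⇒ 0

Ȟ^0(U;F) ≅ Z, Ȟ^1(U;F) ≅ Z^2 and Ȟ^2(U;F) ≅ 0


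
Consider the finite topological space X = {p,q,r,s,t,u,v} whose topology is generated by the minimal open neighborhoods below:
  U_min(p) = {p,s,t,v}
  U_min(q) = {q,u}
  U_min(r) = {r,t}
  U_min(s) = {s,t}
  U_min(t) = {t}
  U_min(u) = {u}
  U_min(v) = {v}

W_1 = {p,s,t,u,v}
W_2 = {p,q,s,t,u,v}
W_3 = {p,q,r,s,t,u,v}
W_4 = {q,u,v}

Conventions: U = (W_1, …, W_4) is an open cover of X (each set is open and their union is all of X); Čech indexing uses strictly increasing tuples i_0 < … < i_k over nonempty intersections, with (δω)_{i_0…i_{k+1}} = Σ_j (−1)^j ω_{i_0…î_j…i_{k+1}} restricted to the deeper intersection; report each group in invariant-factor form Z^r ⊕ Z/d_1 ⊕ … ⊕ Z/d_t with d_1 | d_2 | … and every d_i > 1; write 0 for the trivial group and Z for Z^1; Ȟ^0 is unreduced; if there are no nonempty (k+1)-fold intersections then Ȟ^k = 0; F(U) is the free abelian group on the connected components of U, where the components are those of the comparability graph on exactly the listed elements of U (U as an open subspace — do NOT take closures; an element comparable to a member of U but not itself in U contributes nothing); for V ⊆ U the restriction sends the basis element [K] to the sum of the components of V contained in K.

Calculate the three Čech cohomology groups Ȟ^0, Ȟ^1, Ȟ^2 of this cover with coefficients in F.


Ȟ^0(U;F) ≅ Z^2, Ȟ^1(U;F) ≅ 0 and Ȟ^2(U;F) ≅ 0

nerve of the cover:
  W12={p,s,t,u,v} W13={p,s,t,u,v} W14={u,v} W23={p,q,s,t,u,v} W24={q,u,v} W34={q,u,v}
  W123={p,s,t,u,v} W124={u,v} W134={u,v} W234={q,u,v}
  W1234={u,v}
components per intersection:
  W1: {p,s,t,v} {u}
  W2: {p,s,t,v} {q,u}
  W3: {p,r,s,t,v} {q,u}
  W4: {q,u} {v}
  W12: {p,s,t,v} {u}
  W13: {p,s,t,v} {u}
  W14: {u} {v}
  W23: {p,s,t,v} {q,u}
  W24: {q,u} {v}
  W34: {q,u} {v}
  W123: {p,s,t,v} {u}
  W124: {u} {v}
  W134: {u} {v}
  W234: {q,u} {v}
  W1234: {u} {v}
C dims 8,12,8,2; δ0: rk 6, SNF 1^6; δ1: rk 6, SNF 1^6; δ2: rk 2, SNF 1^2
Ȟ^0 = (8 − 6) − 0 = 2, so Ȟ^0 ≅ Z^2
Ȟ^1 = (12 − 6) − 6 = 0, so Ȟ^1 ≅ 0
Ȟ^2 = (8 − 2) − 6 = 0, so Ȟ^2 ≅ 0


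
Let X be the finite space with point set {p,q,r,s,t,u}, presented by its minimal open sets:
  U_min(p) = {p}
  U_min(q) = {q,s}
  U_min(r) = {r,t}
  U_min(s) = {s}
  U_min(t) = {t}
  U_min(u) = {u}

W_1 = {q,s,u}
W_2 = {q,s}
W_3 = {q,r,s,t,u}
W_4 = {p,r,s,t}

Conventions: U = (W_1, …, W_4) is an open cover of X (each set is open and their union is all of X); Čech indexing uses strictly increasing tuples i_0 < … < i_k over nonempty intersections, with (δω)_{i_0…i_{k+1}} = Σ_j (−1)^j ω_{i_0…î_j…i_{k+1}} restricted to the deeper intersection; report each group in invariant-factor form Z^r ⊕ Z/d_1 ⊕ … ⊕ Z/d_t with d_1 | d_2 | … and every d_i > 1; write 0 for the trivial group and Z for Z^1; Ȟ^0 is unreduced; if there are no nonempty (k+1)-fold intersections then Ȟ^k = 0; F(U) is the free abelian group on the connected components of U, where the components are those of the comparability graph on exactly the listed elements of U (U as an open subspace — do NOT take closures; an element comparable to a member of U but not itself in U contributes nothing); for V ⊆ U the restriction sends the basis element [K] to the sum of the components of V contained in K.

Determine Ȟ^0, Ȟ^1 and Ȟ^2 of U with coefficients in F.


nonempty intersections:
  W12={q,s} W13={q,s,u} W14={s} W23={q,s} W24={s} W34={r,s,t}
  W123={q,s} W124={s} W134={s} W234={s}
  W1234={s}
components per intersection:
  W1: {q,s} {u}
  W2: {q,s}
  W3: {q,s} {r,t} {u}
  W4: {p} {r,t} {s}
  W12: {q,s}
  W13: {q,s} {u}
  W14: {s}
  W23: {q,s}
  W24: {s}
  W34: {r,t} {s}
  W123: {q,s}
  W124: {s}
  W134: {s}
  W234: {s}
  W1234: {s}
C dims 9,8,4,1; δ0: rk 5, SNF 1^5; δ1: rk 3, SNF 1^3; δ2: rk 1, SNF 1^1
Ȟ^0: (9−5)−0=4 ⇒ Z^4
Ȟ^1: (8−3)−5=0 ⇒ 0
Ȟ^2: (4−1)−3=0 ⇒ 0

Ȟ^0 = Z^4, Ȟ^1 = 0 and Ȟ^2 = 0


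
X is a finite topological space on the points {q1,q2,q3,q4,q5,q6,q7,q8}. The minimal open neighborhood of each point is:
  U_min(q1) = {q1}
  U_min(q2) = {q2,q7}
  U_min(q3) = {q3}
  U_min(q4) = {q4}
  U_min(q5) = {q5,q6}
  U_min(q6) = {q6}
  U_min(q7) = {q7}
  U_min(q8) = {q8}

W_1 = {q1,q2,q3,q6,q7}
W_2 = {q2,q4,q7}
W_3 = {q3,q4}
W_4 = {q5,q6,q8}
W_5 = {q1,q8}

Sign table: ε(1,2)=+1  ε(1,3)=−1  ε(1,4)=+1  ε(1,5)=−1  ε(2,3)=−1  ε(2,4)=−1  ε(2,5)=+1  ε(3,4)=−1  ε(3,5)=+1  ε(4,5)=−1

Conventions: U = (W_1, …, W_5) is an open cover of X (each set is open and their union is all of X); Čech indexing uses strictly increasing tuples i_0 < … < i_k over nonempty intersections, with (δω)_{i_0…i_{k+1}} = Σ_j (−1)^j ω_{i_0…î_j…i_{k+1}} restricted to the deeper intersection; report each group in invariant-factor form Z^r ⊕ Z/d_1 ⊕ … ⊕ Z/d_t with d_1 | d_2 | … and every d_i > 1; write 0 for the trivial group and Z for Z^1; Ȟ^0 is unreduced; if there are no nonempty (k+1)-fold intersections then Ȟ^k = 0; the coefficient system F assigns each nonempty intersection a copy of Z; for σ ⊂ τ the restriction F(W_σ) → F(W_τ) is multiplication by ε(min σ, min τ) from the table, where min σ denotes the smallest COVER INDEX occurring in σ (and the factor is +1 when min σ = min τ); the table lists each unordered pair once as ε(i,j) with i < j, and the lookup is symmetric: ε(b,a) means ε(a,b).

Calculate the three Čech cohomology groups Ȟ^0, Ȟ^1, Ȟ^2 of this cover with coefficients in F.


cover nerve:
  W12={q2,q7} W13={q3} W14={q6} W15={q1} W23={q4} W45={q8}
C dims 5,6; δ0: rk 4, SNF 1^4
Ȟ^0: (5−4)−0=1 ⇒ Z
Ȟ^1: (6−0)−4=2 ⇒ Z^2
Ȟ^2: (0−0)−0=0 ⇒ 0

Ȟ^0 = Z, Ȟ^1 = Z^2 and Ȟ^2 = 0


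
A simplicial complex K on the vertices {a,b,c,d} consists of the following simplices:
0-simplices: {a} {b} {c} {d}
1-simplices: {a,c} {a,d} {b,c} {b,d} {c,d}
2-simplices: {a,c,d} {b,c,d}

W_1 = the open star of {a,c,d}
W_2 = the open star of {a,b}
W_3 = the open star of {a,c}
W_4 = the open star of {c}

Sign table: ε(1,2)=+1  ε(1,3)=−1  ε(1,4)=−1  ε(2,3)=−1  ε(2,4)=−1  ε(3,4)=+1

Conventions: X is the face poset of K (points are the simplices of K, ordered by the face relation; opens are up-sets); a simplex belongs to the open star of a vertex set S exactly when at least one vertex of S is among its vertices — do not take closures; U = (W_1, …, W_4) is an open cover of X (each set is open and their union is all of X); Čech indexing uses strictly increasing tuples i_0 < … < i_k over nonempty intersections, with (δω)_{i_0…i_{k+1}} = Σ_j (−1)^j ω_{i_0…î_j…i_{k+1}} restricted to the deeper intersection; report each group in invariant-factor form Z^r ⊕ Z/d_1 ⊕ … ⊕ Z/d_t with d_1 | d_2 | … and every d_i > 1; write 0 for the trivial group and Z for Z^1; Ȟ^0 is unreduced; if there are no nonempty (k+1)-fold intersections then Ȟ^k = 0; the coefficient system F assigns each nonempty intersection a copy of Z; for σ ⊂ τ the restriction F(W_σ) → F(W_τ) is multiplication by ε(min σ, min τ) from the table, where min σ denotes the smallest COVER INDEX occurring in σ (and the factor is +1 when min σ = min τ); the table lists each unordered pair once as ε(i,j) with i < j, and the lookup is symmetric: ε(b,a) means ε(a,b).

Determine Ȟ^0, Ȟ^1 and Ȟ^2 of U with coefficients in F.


nonempty intersections:
  W1={{a},{c},{d},{a,c},{a,d},{b,c},{b,d},{c,d},{a,c,d},{b,c,d}} W2={{a},{b},{a,c},{a,d},{b,c},{b,d},{a,c,d},{b,c,d}} W3={{a},{c},{a,c},{a,d},{b,c},{c,d},{a,c,d},{b,c,d}} W4={{c},{a,c},{b,c},{c,d},{a,c,d},{b,c,d}}
  W12={{a},{a,c},{a,d},{b,c},{b,d},{a,c,d},{b,c,d}} W13={{a},{c},{a,c},{a,d},{b,c},{c,d},{a,c,d},{b,c,d}} W14={{c},{a,c},{b,c},{c,d},{a,c,d},{b,c,d}} W23={{a},{a,c},{a,d},{b,c},{a,c,d},{b,c,d}} W24={{a,c},{b,c},{a,c,d},{b,c,d}} W34={{c},{a,c},{b,c},{c,d},{a,c,d},{b,c,d}}
  W123={{a},{a,c},{a,d},{b,c},{a,c,d},{b,c,d}} W124={{a,c},{b,c},{a,c,d},{b,c,d}} W134={{c},{a,c},{b,c},{c,d},{a,c,d},{b,c,d}} W234={{a,c},{b,c},{a,c,d},{b,c,d}}
  W1234={{a,c},{b,c},{a,c,d},{b,c,d}}
C dims 4,6,4,1; δ0: rk 3, SNF 1^3; δ1: rk 3, SNF 1^3; δ2: rk 1, SNF 1^1
Ȟ^0: (4−3)−0=1 ⇒ Z
Ȟ^1: (6−3)−3=0 ⇒ 0
Ȟ^2: (4−1)−3=0 ⇒ 0

Ȟ^0 ≅ Z, Ȟ^1 ≅ 0, Ȟ^2 ≅ 0


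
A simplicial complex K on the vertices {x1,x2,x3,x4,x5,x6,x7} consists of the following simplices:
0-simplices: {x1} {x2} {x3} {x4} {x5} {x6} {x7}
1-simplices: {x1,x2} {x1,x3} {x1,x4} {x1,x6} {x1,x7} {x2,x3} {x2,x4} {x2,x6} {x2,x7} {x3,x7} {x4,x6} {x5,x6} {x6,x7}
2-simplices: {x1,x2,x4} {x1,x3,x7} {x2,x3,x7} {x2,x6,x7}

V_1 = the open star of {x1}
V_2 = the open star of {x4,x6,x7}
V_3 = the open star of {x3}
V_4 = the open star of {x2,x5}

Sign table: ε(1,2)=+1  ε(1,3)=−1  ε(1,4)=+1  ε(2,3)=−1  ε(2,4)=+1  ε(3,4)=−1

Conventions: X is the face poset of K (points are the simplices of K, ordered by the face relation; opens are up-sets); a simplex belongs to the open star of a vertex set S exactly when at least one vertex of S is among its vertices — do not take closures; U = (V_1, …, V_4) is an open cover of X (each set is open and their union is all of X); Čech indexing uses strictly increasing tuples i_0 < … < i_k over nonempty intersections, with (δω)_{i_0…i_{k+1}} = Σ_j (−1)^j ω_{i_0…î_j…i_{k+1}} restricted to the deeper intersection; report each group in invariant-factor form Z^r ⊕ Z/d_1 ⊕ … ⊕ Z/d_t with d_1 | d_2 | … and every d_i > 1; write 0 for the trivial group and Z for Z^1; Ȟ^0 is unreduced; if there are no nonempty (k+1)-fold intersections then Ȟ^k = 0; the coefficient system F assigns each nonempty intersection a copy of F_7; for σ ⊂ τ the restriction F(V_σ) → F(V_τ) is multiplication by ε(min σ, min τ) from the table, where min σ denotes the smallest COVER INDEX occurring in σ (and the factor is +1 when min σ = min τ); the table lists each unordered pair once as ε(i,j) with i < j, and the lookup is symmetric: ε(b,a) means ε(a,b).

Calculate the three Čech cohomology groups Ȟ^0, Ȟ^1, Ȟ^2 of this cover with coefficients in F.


cover nerve:
  V1={{x1},{x1,x2},{x1,x3},{x1,x4},{x1,x6},{x1,x7},{x1,x2,x4},{x1,x3,x7}} V2={{x4},{x6},{x7},{x1,x4},{x1,x6},{x1,x7},{x2,x4},{x2,x6},{x2,x7},{x3,x7},{x4,x6},{x5,x6},{x6,x7},{x1,x2,x4},{x1,x3,x7},{x2,x3,x7},{x2,x6,x7}} V3={{x3},{x1,x3},{x2,x3},{x3,x7},{x1,x3,x7},{x2,x3,x7}} V4={{x2},{x5},{x1,x2},{x2,x3},{x2,x4},{x2,x6},{x2,x7},{x5,x6},{x1,x2,x4},{x2,x3,x7},{x2,x6,x7}}
  V12={{x1,x4},{x1,x6},{x1,x7},{x1,x2,x4},{x1,x3,x7}} V13={{x1,x3},{x1,x3,x7}} V14={{x1,x2},{x1,x2,x4}} V23={{x3,x7},{x1,x3,x7},{x2,x3,x7}} V24={{x2,x4},{x2,x6},{x2,x7},{x5,x6},{x1,x2,x4},{x2,x3,x7},{x2,x6,x7}} V34={{x2,x3},{x2,x3,x7}}
  V123={{x1,x3,x7}} V124={{x1,x2,x4}} V234={{x2,x3,x7}}
C dims 4,6,3; δ0: rk_F7 3; δ1: rk_F7 3
Ȟ^0: (4−3)−0=1 ⇒ Z/7
Ȟ^1: (6−3)−3=0 ⇒ 0
Ȟ^2: (3−0)−3=0 ⇒ 0

Ȟ^0(U;F) ≅ Z/7, Ȟ^1(U;F) ≅ 0, Ȟ^2(U;F) ≅ 0
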